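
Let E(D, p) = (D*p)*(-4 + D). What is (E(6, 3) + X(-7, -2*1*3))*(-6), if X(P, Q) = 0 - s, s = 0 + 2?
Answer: -204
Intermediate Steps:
s = 2
E(D, p) = D*p*(-4 + D)
X(P, Q) = -2 (X(P, Q) = 0 - 1*2 = 0 - 2 = -2)
(E(6, 3) + X(-7, -2*1*3))*(-6) = (6*3*(-4 + 6) - 2)*(-6) = (6*3*2 - 2)*(-6) = (36 - 2)*(-6) = 34*(-6) = -204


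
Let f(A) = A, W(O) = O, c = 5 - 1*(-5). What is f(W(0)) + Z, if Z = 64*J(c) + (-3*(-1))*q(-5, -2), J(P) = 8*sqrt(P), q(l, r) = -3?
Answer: -9 + 512*sqrt(10) ≈ 1610.1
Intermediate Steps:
c = 10 (c = 5 + 5 = 10)
Z = -9 + 512*sqrt(10) (Z = 64*(8*sqrt(10)) - 3*(-1)*(-3) = 512*sqrt(10) + 3*(-3) = 512*sqrt(10) - 9 = -9 + 512*sqrt(10) ≈ 1610.1)
f(W(0)) + Z = 0 + (-9 + 512*sqrt(10)) = -9 + 512*sqrt(10)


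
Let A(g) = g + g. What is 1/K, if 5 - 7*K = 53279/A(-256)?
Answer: 512/7977 ≈ 0.064185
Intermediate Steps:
A(g) = 2*g
K = 7977/512 (K = 5/7 - 53279/(7*(2*(-256))) = 5/7 - 53279/(7*(-512)) = 5/7 - 53279*(-1)/(7*512) = 5/7 - 1/7*(-53279/512) = 5/7 + 53279/3584 = 7977/512 ≈ 15.580)
1/K = 1/(7977/512) = 512/7977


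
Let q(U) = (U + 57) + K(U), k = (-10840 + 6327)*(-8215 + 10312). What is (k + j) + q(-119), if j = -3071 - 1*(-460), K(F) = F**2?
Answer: -9452273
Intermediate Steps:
k = -9463761 (k = -4513*2097 = -9463761)
j = -2611 (j = -3071 + 460 = -2611)
q(U) = 57 + U + U**2 (q(U) = (U + 57) + U**2 = (57 + U) + U**2 = 57 + U + U**2)
(k + j) + q(-119) = (-9463761 - 2611) + (57 - 119 + (-119)**2) = -9466372 + (57 - 119 + 14161) = -9466372 + 14099 = -9452273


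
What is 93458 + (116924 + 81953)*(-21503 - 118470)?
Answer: -27837316863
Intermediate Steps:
93458 + (116924 + 81953)*(-21503 - 118470) = 93458 + 198877*(-139973) = 93458 - 27837410321 = -27837316863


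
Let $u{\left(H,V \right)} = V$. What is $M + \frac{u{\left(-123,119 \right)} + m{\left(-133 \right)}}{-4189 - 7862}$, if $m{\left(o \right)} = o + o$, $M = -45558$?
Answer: $- \frac{183006437}{4017} \approx -45558.0$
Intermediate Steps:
$m{\left(o \right)} = 2 o$
$M + \frac{u{\left(-123,119 \right)} + m{\left(-133 \right)}}{-4189 - 7862} = -45558 + \frac{119 + 2 \left(-133\right)}{-4189 - 7862} = -45558 + \frac{119 - 266}{-12051} = -45558 - - \frac{49}{4017} = -45558 + \frac{49}{4017} = - \frac{183006437}{4017}$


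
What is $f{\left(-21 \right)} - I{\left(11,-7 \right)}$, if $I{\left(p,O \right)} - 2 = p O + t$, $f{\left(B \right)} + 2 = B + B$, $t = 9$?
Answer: $22$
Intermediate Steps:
$f{\left(B \right)} = -2 + 2 B$ ($f{\left(B \right)} = -2 + \left(B + B\right) = -2 + 2 B$)
$I{\left(p,O \right)} = 11 + O p$ ($I{\left(p,O \right)} = 2 + \left(p O + 9\right) = 2 + \left(O p + 9\right) = 2 + \left(9 + O p\right) = 11 + O p$)
$f{\left(-21 \right)} - I{\left(11,-7 \right)} = \left(-2 + 2 \left(-21\right)\right) - \left(11 - 77\right) = \left(-2 - 42\right) - \left(11 - 77\right) = -44 - -66 = -44 + 66 = 22$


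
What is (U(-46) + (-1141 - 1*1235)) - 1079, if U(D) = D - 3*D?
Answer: -3363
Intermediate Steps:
U(D) = -2*D
(U(-46) + (-1141 - 1*1235)) - 1079 = (-2*(-46) + (-1141 - 1*1235)) - 1079 = (92 + (-1141 - 1235)) - 1079 = (92 - 2376) - 1079 = -2284 - 1079 = -3363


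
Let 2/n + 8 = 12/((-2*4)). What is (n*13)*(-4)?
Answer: 208/19 ≈ 10.947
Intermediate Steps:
n = -4/19 (n = 2/(-8 + 12/((-2*4))) = 2/(-8 + 12/(-8)) = 2/(-8 + 12*(-⅛)) = 2/(-8 - 3/2) = 2/(-19/2) = 2*(-2/19) = -4/19 ≈ -0.21053)
(n*13)*(-4) = -4/19*13*(-4) = -52/19*(-4) = 208/19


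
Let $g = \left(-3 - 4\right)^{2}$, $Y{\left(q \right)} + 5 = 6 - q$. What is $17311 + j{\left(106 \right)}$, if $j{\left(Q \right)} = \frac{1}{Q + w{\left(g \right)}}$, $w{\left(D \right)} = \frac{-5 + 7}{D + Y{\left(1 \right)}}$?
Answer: $\frac{89948005}{5196} \approx 17311.0$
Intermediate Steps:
$Y{\left(q \right)} = 1 - q$ ($Y{\left(q \right)} = -5 - \left(-6 + q\right) = 1 - q$)
$g = 49$ ($g = \left(-7\right)^{2} = 49$)
$w{\left(D \right)} = \frac{2}{D}$ ($w{\left(D \right)} = \frac{-5 + 7}{D + \left(1 - 1\right)} = \frac{2}{D + \left(1 - 1\right)} = \frac{2}{D + 0} = \frac{2}{D}$)
$j{\left(Q \right)} = \frac{1}{\frac{2}{49} + Q}$ ($j{\left(Q \right)} = \frac{1}{Q + \frac{2}{49}} = \frac{1}{\frac{2}{49} + Q}$)
$17311 + j{\left(106 \right)} = 17311 + \frac{49}{2 + 49 \cdot 106} = 17311 + \frac{49}{2 + 5194} = 17311 + \frac{49}{5196} = \frac{89948005}{5196}$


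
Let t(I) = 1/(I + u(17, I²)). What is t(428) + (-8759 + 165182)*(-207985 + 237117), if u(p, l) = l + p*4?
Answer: 837014117076481/183680 ≈ 4.5569e+9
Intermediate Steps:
u(p, l) = l + 4*p
t(I) = 1/(68 + I + I²) (t(I) = 1/(I + (I² + 4*17)) = 1/(I + (I² + 68)) = 1/(I + (68 + I²)) = 1/(68 + I + I²))
t(428) + (-8759 + 165182)*(-207985 + 237117) = 1/(68 + 428 + 428²) + (-8759 + 165182)*(-207985 + 237117) = 1/(68 + 428 + 183184) + 156423*29132 = 1/183680 + 4556914836 = 837014117076481/183680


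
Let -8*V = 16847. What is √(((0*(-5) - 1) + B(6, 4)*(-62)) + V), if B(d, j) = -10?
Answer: I*√23790/4 ≈ 38.56*I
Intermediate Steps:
V = -16847/8 (V = -⅛*16847 = -16847/8 ≈ -2105.9)
√(((0*(-5) - 1) + B(6, 4)*(-62)) + V) = √(((0*(-5) - 1) - 10*(-62)) - 16847/8) = √(((0 - 1) + 620) - 16847/8) = √((-1 + 620) - 16847/8) = √(619 - 16847/8) = √(-11895/8) = I*√23790/4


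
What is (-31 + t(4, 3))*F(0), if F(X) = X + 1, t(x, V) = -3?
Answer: -34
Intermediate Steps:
F(X) = 1 + X
(-31 + t(4, 3))*F(0) = (-31 - 3)*(1 + 0) = -34*1 = -34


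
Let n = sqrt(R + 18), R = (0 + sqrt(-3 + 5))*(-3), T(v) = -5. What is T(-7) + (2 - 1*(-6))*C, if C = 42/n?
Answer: -5 + 112*sqrt(3)/sqrt(6 - sqrt(2)) ≈ 85.588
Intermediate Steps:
R = -3*sqrt(2) (R = (0 + sqrt(2))*(-3) = sqrt(2)*(-3) = -3*sqrt(2) ≈ -4.2426)
n = sqrt(18 - 3*sqrt(2)) (n = sqrt(-3*sqrt(2) + 18) = sqrt(18 - 3*sqrt(2)) ≈ 3.7091)
C = 42/sqrt(18 - 3*sqrt(2)) (C = 42/(sqrt(18 - 3*sqrt(2))) = 42/sqrt(18 - 3*sqrt(2)) ≈ 11.324)
T(-7) + (2 - 1*(-6))*C = -5 + (2 - 1*(-6))*(14*sqrt(3)/sqrt(6 - sqrt(2))) = -5 + (2 + 6)*(14*sqrt(3)/sqrt(6 - sqrt(2))) = -5 + 8*(14*sqrt(3)/sqrt(6 - sqrt(2))) = -5 + 112*sqrt(3)/sqrt(6 - sqrt(2))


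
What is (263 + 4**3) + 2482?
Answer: 2809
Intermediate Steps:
(263 + 4**3) + 2482 = (263 + 64) + 2482 = 327 + 2482 = 2809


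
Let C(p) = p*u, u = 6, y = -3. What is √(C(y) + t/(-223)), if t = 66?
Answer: 4*I*√56865/223 ≈ 4.2774*I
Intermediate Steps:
C(p) = 6*p (C(p) = p*6 = 6*p)
√(C(y) + t/(-223)) = √(6*(-3) + 66/(-223)) = √(-18 + 66*(-1/223)) = √(-18 - 66/223) = √(-4080/223) = 4*I*√56865/223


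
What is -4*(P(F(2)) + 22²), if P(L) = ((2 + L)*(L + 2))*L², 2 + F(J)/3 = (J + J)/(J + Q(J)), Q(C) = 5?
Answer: -5569936/2401 ≈ -2319.8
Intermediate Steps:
F(J) = -6 + 6*J/(5 + J) (F(J) = -6 + 3*((J + J)/(J + 5)) = -6 + 3*((2*J)/(5 + J)) = -6 + 3*(2*J/(5 + J)) = -6 + 6*J/(5 + J))
P(L) = L²*(2 + L)² (P(L) = ((2 + L)*(2 + L))*L² = (2 + L)²*L² = L²*(2 + L)²)
-4*(P(F(2)) + 22²) = -4*((-30/(5 + 2))²*(2 - 30/(5 + 2))² + 22²) = -4*((-30/7)²*(2 - 30/7)² + 484) = -4*(900*(-16/7)²/49 + 484) = -4*((900/49)*(256/49) + 484) = -4*(230400/2401 + 484) = -4*1392484/2401 = -5569936/2401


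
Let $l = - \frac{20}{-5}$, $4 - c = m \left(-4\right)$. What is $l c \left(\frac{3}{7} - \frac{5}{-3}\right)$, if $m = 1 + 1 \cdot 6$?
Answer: $\frac{5632}{21} \approx 268.19$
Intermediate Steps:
$m = 7$ ($m = 1 + 6 = 7$)
$c = 32$ ($c = 4 - 7 \left(-4\right) = 4 - -28 = 4 + 28 = 32$)
$l = 4$ ($l = \left(-20\right) \left(- \frac{1}{5}\right) = 4$)
$l c \left(\frac{3}{7} - \frac{5}{-3}\right) = 4 \cdot 32 \left(\frac{3}{7} - \frac{5}{-3}\right) = 128 \left(3 \cdot \frac{1}{7} - - \frac{5}{3}\right) = 128 \left(\frac{3}{7} + \frac{5}{3}\right) = 128 \cdot \frac{44}{21} = \frac{5632}{21}$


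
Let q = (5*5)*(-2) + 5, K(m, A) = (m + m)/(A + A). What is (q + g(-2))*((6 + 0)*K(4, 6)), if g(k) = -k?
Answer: -172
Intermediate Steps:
K(m, A) = m/A (K(m, A) = (2*m)/((2*A)) = (2*m)*(1/(2*A)) = m/A)
q = -45 (q = 25*(-2) + 5 = -50 + 5 = -45)
(q + g(-2))*((6 + 0)*K(4, 6)) = (-45 - 1*(-2))*((6 + 0)*(4/6)) = (-45 + 2)*(6*(4*(⅙))) = -258*2/3 = -43*4 = -172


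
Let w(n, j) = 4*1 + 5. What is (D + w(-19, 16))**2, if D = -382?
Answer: 139129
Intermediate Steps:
w(n, j) = 9 (w(n, j) = 4 + 5 = 9)
(D + w(-19, 16))**2 = (-382 + 9)**2 = (-373)**2 = 139129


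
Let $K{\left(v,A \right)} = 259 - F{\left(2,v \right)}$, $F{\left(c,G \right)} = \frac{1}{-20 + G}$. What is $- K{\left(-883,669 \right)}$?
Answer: $- \frac{233878}{903} \approx -259.0$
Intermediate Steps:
$K{\left(v,A \right)} = 259 - \frac{1}{-20 + v}$
$- K{\left(-883,669 \right)} = - \frac{-5181 + 259 \left(-883\right)}{-20 - 883} = - \frac{-5181 - 228697}{-903} = - \frac{\left(-1\right) \left(-233878\right)}{903} = \left(-1\right) \frac{233878}{903} = - \frac{233878}{903}$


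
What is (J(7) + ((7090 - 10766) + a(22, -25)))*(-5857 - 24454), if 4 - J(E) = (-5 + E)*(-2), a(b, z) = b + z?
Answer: 111271681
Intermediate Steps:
J(E) = -6 + 2*E (J(E) = 4 - (-5 + E)*(-2) = 4 - (10 - 2*E) = 4 + (-10 + 2*E) = -6 + 2*E)
(J(7) + ((7090 - 10766) + a(22, -25)))*(-5857 - 24454) = ((-6 + 2*7) + ((7090 - 10766) + (22 - 25)))*(-5857 - 24454) = ((-6 + 14) + (-3676 - 3))*(-30311) = (8 - 3679)*(-30311) = -3671*(-30311) = 111271681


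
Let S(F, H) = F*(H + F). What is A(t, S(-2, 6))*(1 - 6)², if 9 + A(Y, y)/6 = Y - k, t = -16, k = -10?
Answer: -2250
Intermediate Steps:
S(F, H) = F*(F + H)
A(Y, y) = 6 + 6*Y (A(Y, y) = -54 + 6*(Y - 1*(-10)) = -54 + 6*(Y + 10) = -54 + 6*(10 + Y) = -54 + (60 + 6*Y) = 6 + 6*Y)
A(t, S(-2, 6))*(1 - 6)² = (6 + 6*(-16))*(1 - 6)² = (6 - 96)*(-5)² = -90*25 = -2250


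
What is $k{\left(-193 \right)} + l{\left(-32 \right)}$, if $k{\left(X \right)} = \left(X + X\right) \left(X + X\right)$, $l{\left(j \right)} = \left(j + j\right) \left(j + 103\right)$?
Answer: $144452$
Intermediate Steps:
$l{\left(j \right)} = 2 j \left(103 + j\right)$
$k{\left(X \right)} = 4 X^{2}$ ($k{\left(X \right)} = 2 X 2 X = 4 X^{2}$)
$k{\left(-193 \right)} + l{\left(-32 \right)} = 4 \left(-193\right)^{2} + 2 \left(-32\right) \left(103 - 32\right) = 4 \cdot 37249 + 2 \left(-32\right) 71 = 148996 - 4544 = 144452$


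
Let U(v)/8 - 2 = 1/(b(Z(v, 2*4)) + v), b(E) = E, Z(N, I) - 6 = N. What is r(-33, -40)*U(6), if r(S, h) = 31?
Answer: 4588/9 ≈ 509.78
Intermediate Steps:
Z(N, I) = 6 + N
U(v) = 16 + 8/(6 + 2*v) (U(v) = 16 + 8/((6 + v) + v) = 16 + 8/(6 + 2*v))
r(-33, -40)*U(6) = 31*(4*(13 + 4*6)/(3 + 6)) = 31*(4*(13 + 24)/9) = 31*(4*(1/9)*37) = 31*(148/9) = 4588/9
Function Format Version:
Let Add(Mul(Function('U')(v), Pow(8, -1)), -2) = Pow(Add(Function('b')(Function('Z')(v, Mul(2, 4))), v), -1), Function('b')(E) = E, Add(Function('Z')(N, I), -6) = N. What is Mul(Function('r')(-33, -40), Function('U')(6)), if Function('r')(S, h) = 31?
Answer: Rational(4588, 9) ≈ 509.78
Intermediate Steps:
Function('Z')(N, I) = Add(6, N)
Function('U')(v) = Add(16, Mul(8, Pow(Add(6, Mul(2, v)), -1))) (Function('U')(v) = Add(16, Mul(8, Pow(Add(Add(6, v), v), -1))) = Add(16, Mul(8, Pow(Add(6, Mul(2, v)), -1))))
Mul(Function('r')(-33, -40), Function('U')(6)) = Mul(31, Mul(4, Pow(Add(3, 6), -1), Add(13, Mul(4, 6)))) = Mul(31, Mul(4, Pow(9, -1), Add(13, 24))) = Mul(31, Mul(4, Rational(1, 9), 37)) = Mul(31, Rational(148, 9)) = Rational(4588, 9)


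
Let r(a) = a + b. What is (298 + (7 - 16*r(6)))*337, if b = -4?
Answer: 92001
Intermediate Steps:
r(a) = -4 + a (r(a) = a - 4 = -4 + a)
(298 + (7 - 16*r(6)))*337 = (298 + (7 - 16*(-4 + 6)))*337 = (298 + (7 - 16*2))*337 = (298 + (7 - 32))*337 = (298 - 25)*337 = 273*337 = 92001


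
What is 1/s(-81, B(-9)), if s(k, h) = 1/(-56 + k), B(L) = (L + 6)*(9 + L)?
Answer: -137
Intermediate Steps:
B(L) = (6 + L)*(9 + L)
1/s(-81, B(-9)) = 1/(1/(-56 - 81)) = 1/(1/(-137)) = 1/(-1/137) = -137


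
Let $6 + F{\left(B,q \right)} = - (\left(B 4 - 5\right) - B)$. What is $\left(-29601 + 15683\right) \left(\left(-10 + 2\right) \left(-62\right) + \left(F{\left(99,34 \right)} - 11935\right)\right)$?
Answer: $163355566$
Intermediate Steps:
$F{\left(B,q \right)} = -1 - 3 B$ ($F{\left(B,q \right)} = -6 - \left(\left(B 4 - 5\right) - B\right) = -6 - \left(\left(4 B - 5\right) - B\right) = -6 - \left(\left(-5 + 4 B\right) - B\right) = -6 - \left(-5 + 3 B\right) = -1 - 3 B$)
$\left(-29601 + 15683\right) \left(\left(-10 + 2\right) \left(-62\right) + \left(F{\left(99,34 \right)} - 11935\right)\right) = \left(-29601 + 15683\right) \left(\left(-10 + 2\right) \left(-62\right) - 12233\right) = - 13918 \left(\left(-8\right) \left(-62\right) - 12233\right) = - 13918 \left(496 - 12233\right) = \left(-13918\right) \left(-11737\right) = 163355566$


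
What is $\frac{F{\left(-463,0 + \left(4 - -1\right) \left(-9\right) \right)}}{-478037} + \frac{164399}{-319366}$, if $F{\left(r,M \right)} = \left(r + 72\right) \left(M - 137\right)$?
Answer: $- \frac{14473646865}{21809823506} \approx -0.66363$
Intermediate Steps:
$F{\left(r,M \right)} = \left(-137 + M\right) \left(72 + r\right)$ ($F{\left(r,M \right)} = \left(72 + r\right) \left(-137 + M\right) = \left(-137 + M\right) \left(72 + r\right)$)
$\frac{F{\left(-463,0 + \left(4 - -1\right) \left(-9\right) \right)}}{-478037} + \frac{164399}{-319366} = \frac{-9864 - -63431 + 72 \left(0 + \left(4 - -1\right) \left(-9\right)\right) + \left(0 + \left(4 - -1\right) \left(-9\right)\right) \left(-463\right)}{-478037} + \frac{164399}{-319366} = \left(-9864 + 63431 + 72 \left(0 + \left(4 + 1\right) \left(-9\right)\right) + \left(0 + \left(4 + 1\right) \left(-9\right)\right) \left(-463\right)\right) \left(- \frac{1}{478037}\right) + 164399 \left(- \frac{1}{319366}\right) = \left(-9864 + 63431 + 72 \left(0 + 5 \left(-9\right)\right) + \left(0 + 5 \left(-9\right)\right) \left(-463\right)\right) \left(- \frac{1}{478037}\right) - \frac{164399}{319366} = \left(-9864 + 63431 + 72 \left(0 - 45\right) + \left(0 - 45\right) \left(-463\right)\right) \left(- \frac{1}{478037}\right) - \frac{164399}{319366} = \left(-9864 + 63431 + 72 \left(-45\right) - -20835\right) \left(- \frac{1}{478037}\right) - \frac{164399}{319366} = \left(-9864 + 63431 - 3240 + 20835\right) \left(- \frac{1}{478037}\right) - \frac{164399}{319366} = 71162 \left(- \frac{1}{478037}\right) - \frac{164399}{319366} = - \frac{10166}{68291} - \frac{164399}{319366} = - \frac{14473646865}{21809823506}$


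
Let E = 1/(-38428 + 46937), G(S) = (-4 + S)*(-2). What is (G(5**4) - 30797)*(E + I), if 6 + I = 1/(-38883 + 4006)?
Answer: 57048130455610/296768393 ≈ 1.9223e+5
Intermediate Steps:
G(S) = 8 - 2*S
E = 1/8509 ≈ 0.00011752
I = -209263/34877 (I = -6 + 1/(-38883 + 4006) = -6 + 1/(-34877) = -6 - 1/34877 = -209263/34877 ≈ -6.0000)
(G(5**4) - 30797)*(E + I) = ((8 - 2*5**4) - 30797)*(1/8509 - 209263/34877) = ((8 - 2*625) - 30797)*(-1780583990/296768393) = ((8 - 1250) - 30797)*(-1780583990/296768393) = (-1242 - 30797)*(-1780583990/296768393) = -32039*(-1780583990/296768393) = 57048130455610/296768393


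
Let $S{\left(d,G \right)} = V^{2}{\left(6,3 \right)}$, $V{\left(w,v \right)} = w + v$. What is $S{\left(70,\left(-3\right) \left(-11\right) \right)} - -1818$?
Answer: $1899$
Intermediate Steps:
$V{\left(w,v \right)} = v + w$
$S{\left(d,G \right)} = 81$ ($S{\left(d,G \right)} = \left(3 + 6\right)^{2} = 9^{2} = 81$)
$S{\left(70,\left(-3\right) \left(-11\right) \right)} - -1818 = 81 - -1818 = 81 + 1818 = 1899$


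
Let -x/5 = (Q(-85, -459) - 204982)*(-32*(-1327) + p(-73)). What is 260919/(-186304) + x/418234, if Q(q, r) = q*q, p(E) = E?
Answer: 3904466005266597/38959333568 ≈ 1.0022e+5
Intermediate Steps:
Q(q, r) = q**2
x = 41915584935 (x = -5*((-85)**2 - 204982)*(-32*(-1327) - 73) = -5*(7225 - 204982)*(42464 - 73) = -(-988785)*42391 = -5*(-8383116987) = 41915584935)
260919/(-186304) + x/418234 = 260919/(-186304) + 41915584935/418234 = 260919*(-1/186304) + 41915584935*(1/418234) = -260919/186304 + 41915584935/418234 = 3904466005266597/38959333568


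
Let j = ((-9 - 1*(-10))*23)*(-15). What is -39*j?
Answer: 13455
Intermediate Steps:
j = -345 (j = ((-9 + 10)*23)*(-15) = (1*23)*(-15) = 23*(-15) = -345)
-39*j = -39*(-345) = 13455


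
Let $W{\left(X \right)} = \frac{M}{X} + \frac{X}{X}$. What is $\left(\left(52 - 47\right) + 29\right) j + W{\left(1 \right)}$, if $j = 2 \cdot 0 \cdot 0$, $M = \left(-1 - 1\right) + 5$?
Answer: $4$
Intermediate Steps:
$M = 3$ ($M = -2 + 5 = 3$)
$j = 0$ ($j = 0 \cdot 0 = 0$)
$W{\left(X \right)} = 1 + \frac{3}{X}$ ($W{\left(X \right)} = \frac{3}{X} + \frac{X}{X} = \frac{3}{X} + 1 = 1 + \frac{3}{X}$)
$\left(\left(52 - 47\right) + 29\right) j + W{\left(1 \right)} = \left(\left(52 - 47\right) + 29\right) 0 + \frac{3 + 1}{1} = \left(5 + 29\right) 0 + 1 \cdot 4 = 34 \cdot 0 + 4 = 0 + 4 = 4$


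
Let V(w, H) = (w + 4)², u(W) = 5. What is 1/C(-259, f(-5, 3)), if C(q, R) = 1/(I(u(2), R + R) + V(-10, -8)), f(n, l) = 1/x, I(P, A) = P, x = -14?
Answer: 41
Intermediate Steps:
V(w, H) = (4 + w)²
f(n, l) = -1/14 (f(n, l) = 1/(-14) = -1/14)
C(q, R) = 1/41 (C(q, R) = 1/(5 + (4 - 10)²) = 1/(5 + (-6)²) = 1/(5 + 36) = 1/41)
1/C(-259, f(-5, 3)) = 1/(1/41) = 41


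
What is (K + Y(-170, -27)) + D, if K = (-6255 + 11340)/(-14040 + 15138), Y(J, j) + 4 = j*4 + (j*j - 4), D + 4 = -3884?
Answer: -398985/122 ≈ -3270.4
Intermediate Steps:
D = -3888 (D = -4 - 3884 = -3888)
Y(J, j) = -8 + j**2 + 4*j (Y(J, j) = -4 + (j*4 + (j*j - 4)) = -4 + (4*j + (j**2 - 4)) = -4 + (4*j + (-4 + j**2)) = -4 + (-4 + j**2 + 4*j) = -8 + j**2 + 4*j)
K = 565/122 (K = 5085/1098 = 5085*(1/1098) = 565/122 ≈ 4.6311)
(K + Y(-170, -27)) + D = (565/122 + (-8 + (-27)**2 + 4*(-27))) - 3888 = (565/122 + (-8 + 729 - 108)) - 3888 = (565/122 + 613) - 3888 = 75351/122 - 3888 = -398985/122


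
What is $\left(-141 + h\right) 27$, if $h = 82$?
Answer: $-1593$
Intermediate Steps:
$\left(-141 + h\right) 27 = \left(-141 + 82\right) 27 = \left(-59\right) 27 = -1593$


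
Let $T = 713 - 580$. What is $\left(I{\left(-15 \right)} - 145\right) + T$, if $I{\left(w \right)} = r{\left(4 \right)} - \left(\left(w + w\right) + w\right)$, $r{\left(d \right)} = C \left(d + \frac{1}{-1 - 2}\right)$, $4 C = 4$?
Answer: $\frac{110}{3} \approx 36.667$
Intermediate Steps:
$T = 133$ ($T = 713 - 580 = 133$)
$C = 1$ ($C = \frac{1}{4} \cdot 4 = 1$)
$r{\left(d \right)} = - \frac{1}{3} + d$ ($r{\left(d \right)} = 1 \left(d + \frac{1}{-1 - 2}\right) = 1 \left(d + \frac{1}{-3}\right) = 1 \left(d - \frac{1}{3}\right) = 1 \left(- \frac{1}{3} + d\right) = - \frac{1}{3} + d$)
$I{\left(w \right)} = \frac{11}{3} - 3 w$ ($I{\left(w \right)} = \left(- \frac{1}{3} + 4\right) - \left(\left(w + w\right) + w\right) = \frac{11}{3} - \left(2 w + w\right) = \frac{11}{3} - 3 w$)
$\left(I{\left(-15 \right)} - 145\right) + T = \left(\left(\frac{11}{3} - -45\right) - 145\right) + 133 = \left(\left(\frac{11}{3} + 45\right) - 145\right) + 133 = \left(\frac{146}{3} - 145\right) + 133 = - \frac{289}{3} + 133 = \frac{110}{3}$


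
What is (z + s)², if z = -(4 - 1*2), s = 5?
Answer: 9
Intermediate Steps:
z = -2 (z = -(4 - 2) = -1*2 = -2)
(z + s)² = (-2 + 5)² = 3² = 9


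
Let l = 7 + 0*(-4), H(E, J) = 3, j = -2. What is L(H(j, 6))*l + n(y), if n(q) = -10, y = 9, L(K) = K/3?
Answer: -3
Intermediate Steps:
L(K) = K/3 (L(K) = K*(⅓) = K/3)
l = 7 (l = 7 + 0 = 7)
L(H(j, 6))*l + n(y) = ((⅓)*3)*7 - 10 = 1*7 - 10 = 7 - 10 = -3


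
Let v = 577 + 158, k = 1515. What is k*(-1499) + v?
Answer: -2270250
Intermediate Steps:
v = 735
k*(-1499) + v = 1515*(-1499) + 735 = -2270985 + 735 = -2270250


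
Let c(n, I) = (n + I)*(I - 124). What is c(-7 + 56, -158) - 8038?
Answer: 22700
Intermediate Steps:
c(n, I) = (-124 + I)*(I + n) (c(n, I) = (I + n)*(-124 + I) = (-124 + I)*(I + n))
c(-7 + 56, -158) - 8038 = ((-158)² - 124*(-158) - 124*(-7 + 56) - 158*(-7 + 56)) - 8038 = (24964 + 19592 - 124*49 - 158*49) - 8038 = (24964 + 19592 - 6076 - 7742) - 8038 = 30738 - 8038 = 22700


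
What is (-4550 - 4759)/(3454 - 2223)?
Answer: -9309/1231 ≈ -7.5621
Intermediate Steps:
(-4550 - 4759)/(3454 - 2223) = -9309/1231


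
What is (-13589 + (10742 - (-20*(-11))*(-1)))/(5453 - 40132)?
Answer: 2627/34679 ≈ 0.075752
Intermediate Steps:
(-13589 + (10742 - (-20*(-11))*(-1)))/(5453 - 40132) = (-13589 + (10742 - 220*(-1)))/(-34679) = (-13589 + (10742 - 1*(-220)))*(-1/34679) = (-13589 + (10742 + 220))*(-1/34679) = (-13589 + 10962)*(-1/34679) = -2627*(-1/34679) = 2627/34679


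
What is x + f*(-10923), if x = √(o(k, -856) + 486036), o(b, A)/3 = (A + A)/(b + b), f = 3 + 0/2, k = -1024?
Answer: -32769 + √124425858/16 ≈ -32072.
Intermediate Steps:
f = 3 (f = 3 + (½)*0 = 3 + 0 = 3)
o(b, A) = 3*A/b (o(b, A) = 3*((A + A)/(b + b)) = 3*((2*A)/((2*b))) = 3*((2*A)*(1/(2*b))) = 3*(A/b) = 3*A/b)
x = √124425858/16 (x = √(3*(-856)/(-1024) + 486036) = √(3*(-856)*(-1/1024) + 486036) = √(321/128 + 486036) = √(62212929/128) = √124425858/16 ≈ 697.17)
x + f*(-10923) = √124425858/16 + 3*(-10923) = √124425858/16 - 32769 = -32769 + √124425858/16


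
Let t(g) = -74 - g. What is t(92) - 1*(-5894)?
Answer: 5728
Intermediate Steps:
t(92) - 1*(-5894) = (-74 - 1*92) - 1*(-5894) = (-74 - 92) + 5894 = -166 + 5894 = 5728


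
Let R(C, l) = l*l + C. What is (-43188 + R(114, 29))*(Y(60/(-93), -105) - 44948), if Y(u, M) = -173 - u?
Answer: 59072606323/31 ≈ 1.9056e+9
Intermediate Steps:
R(C, l) = C + l² (R(C, l) = l² + C = C + l²)
(-43188 + R(114, 29))*(Y(60/(-93), -105) - 44948) = (-43188 + (114 + 29²))*((-173 - 60/(-93)) - 44948) = (-43188 + (114 + 841))*((-173 - 60*(-1)/93) - 44948) = (-43188 + 955)*((-173 - 1*(-20/31)) - 44948) = -42233*((-173 + 20/31) - 44948) = -42233*(-5343/31 - 44948) = -42233*(-1398731/31) = 59072606323/31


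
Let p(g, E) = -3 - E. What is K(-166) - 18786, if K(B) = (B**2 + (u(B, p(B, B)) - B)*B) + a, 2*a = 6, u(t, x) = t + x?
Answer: -18285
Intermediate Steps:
a = 3 (a = (1/2)*6 = 3)
K(B) = 3 + B**2 + B*(-3 - B) (K(B) = (B**2 + ((B + (-3 - B)) - B)*B) + 3 = (B**2 + (-3 - B)*B) + 3 = (B**2 + B*(-3 - B)) + 3 = 3 + B**2 + B*(-3 - B))
K(-166) - 18786 = (3 - 3*(-166)) - 18786 = (3 + 498) - 18786 = 501 - 18786 = -18285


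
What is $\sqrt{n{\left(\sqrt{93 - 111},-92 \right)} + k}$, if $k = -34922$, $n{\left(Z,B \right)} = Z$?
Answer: $\sqrt{-34922 + 3 i \sqrt{2}} \approx 0.011 + 186.87 i$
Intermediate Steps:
$\sqrt{n{\left(\sqrt{93 - 111},-92 \right)} + k} = \sqrt{\sqrt{93 - 111} - 34922} = \sqrt{\sqrt{-18} - 34922} = \sqrt{3 i \sqrt{2} - 34922} = \sqrt{-34922 + 3 i \sqrt{2}}$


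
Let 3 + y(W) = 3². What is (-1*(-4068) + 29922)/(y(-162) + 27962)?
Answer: 16995/13984 ≈ 1.2153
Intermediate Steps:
y(W) = 6 (y(W) = -3 + 3² = -3 + 9 = 6)
(-1*(-4068) + 29922)/(y(-162) + 27962) = (-1*(-4068) + 29922)/(6 + 27962) = (4068 + 29922)/27968 = 33990*(1/27968) = 16995/13984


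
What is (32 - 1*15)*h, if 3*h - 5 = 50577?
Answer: 859894/3 ≈ 2.8663e+5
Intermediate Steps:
h = 50582/3 (h = 5/3 + (1/3)*50577 = 5/3 + 16859 = 50582/3 ≈ 16861.)
(32 - 1*15)*h = (32 - 1*15)*(50582/3) = (32 - 15)*(50582/3) = 17*(50582/3) = 859894/3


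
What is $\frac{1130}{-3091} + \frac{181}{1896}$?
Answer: $- \frac{1583009}{5860536} \approx -0.27011$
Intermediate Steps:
$\frac{1130}{-3091} + \frac{181}{1896} = 1130 \left(- \frac{1}{3091}\right) + 181 \cdot \frac{1}{1896} = - \frac{1130}{3091} + \frac{181}{1896} = - \frac{1583009}{5860536}$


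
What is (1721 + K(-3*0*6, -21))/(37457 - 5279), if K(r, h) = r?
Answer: 1721/32178 ≈ 0.053484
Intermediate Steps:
(1721 + K(-3*0*6, -21))/(37457 - 5279) = (1721 - 3*0*6)/(37457 - 5279) = (1721 + 0*6)/32178 = (1721 + 0)*(1/32178) = 1721*(1/32178) = 1721/32178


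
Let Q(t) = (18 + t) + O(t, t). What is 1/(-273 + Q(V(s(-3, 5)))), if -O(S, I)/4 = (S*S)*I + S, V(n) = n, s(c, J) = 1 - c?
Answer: -1/523 ≈ -0.0019120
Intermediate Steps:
O(S, I) = -4*S - 4*I*S² (O(S, I) = -4*((S*S)*I + S) = -4*(S²*I + S) = -4*(I*S² + S) = -4*(S + I*S²) = -4*S - 4*I*S²)
Q(t) = 18 + t - 4*t*(1 + t²) (Q(t) = (18 + t) - 4*t*(1 + t*t) = (18 + t) - 4*t*(1 + t²) = 18 + t - 4*t*(1 + t²))
1/(-273 + Q(V(s(-3, 5)))) = 1/(-273 + (18 - 4*(1 - 1*(-3))³ - 3*(1 - 1*(-3)))) = 1/(-273 + (18 - 4*(1 + 3)³ - 3*(1 + 3))) = 1/(-273 + (18 - 4*4³ - 3*4)) = 1/(-273 + (18 - 4*64 - 12)) = 1/(-273 + (18 - 256 - 12)) = 1/(-273 - 250) = 1/(-523) = -1/523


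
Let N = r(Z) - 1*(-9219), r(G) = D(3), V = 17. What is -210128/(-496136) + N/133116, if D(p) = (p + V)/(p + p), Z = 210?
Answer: 12205098907/24766364916 ≈ 0.49281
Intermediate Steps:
D(p) = (17 + p)/(2*p) (D(p) = (p + 17)/(p + p) = (17 + p)/((2*p)) = (17 + p)*(1/(2*p)) = (17 + p)/(2*p))
r(G) = 10/3 (r(G) = (½)*(17 + 3)/3 = (½)*(⅓)*20 = 10/3)
N = 27667/3 (N = 10/3 - 1*(-9219) = 10/3 + 9219 = 27667/3 ≈ 9222.3)
-210128/(-496136) + N/133116 = -210128/(-496136) + (27667/3)/133116 = -210128*(-1/496136) + (27667/3)*(1/133116) = 26266/62017 + 27667/399348 = 12205098907/24766364916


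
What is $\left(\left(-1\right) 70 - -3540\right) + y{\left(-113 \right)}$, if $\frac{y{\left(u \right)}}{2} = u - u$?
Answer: $3470$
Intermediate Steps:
$y{\left(u \right)} = 0$ ($y{\left(u \right)} = 2 \left(u - u\right) = 2 \cdot 0 = 0$)
$\left(\left(-1\right) 70 - -3540\right) + y{\left(-113 \right)} = \left(\left(-1\right) 70 - -3540\right) + 0 = \left(-70 + 3540\right) + 0 = 3470 + 0 = 3470$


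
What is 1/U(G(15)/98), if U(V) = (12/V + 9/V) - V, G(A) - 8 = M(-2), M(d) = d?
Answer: 49/16804 ≈ 0.0029160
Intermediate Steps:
G(A) = 6 (G(A) = 8 - 2 = 6)
U(V) = -V + 21/V (U(V) = 21/V - V = -V + 21/V)
1/U(G(15)/98) = 1/(-6/98 + 21/((6/98))) = 1/(-6/98 + 21/((6*(1/98)))) = 1/(-1*3/49 + 21/(3/49)) = 1/(-3/49 + 21*(49/3)) = 1/(-3/49 + 343) = 1/(16804/49) = 49/16804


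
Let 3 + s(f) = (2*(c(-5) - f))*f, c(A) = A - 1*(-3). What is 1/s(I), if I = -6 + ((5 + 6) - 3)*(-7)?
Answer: -1/7443 ≈ -0.00013435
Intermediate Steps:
c(A) = 3 + A (c(A) = A + 3 = 3 + A)
I = -62 (I = -6 + (11 - 3)*(-7) = -6 + 8*(-7) = -6 - 56 = -62)
s(f) = -3 + f*(-4 - 2*f) (s(f) = -3 + (2*((3 - 5) - f))*f = -3 + (2*(-2 - f))*f = -3 + (-4 - 2*f)*f = -3 + f*(-4 - 2*f))
1/s(I) = 1/(-3 - 4*(-62) - 2*(-62)²) = 1/(-3 + 248 - 2*3844) = 1/(-3 + 248 - 7688) = 1/(-7443) = -1/7443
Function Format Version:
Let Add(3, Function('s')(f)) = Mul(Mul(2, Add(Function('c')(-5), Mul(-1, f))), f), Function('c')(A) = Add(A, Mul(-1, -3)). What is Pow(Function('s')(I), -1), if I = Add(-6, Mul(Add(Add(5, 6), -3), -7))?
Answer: Rational(-1, 7443) ≈ -0.00013435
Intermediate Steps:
Function('c')(A) = Add(3, A) (Function('c')(A) = Add(A, 3) = Add(3, A))
I = -62 (I = Add(-6, Mul(Add(11, -3), -7)) = Add(-6, Mul(8, -7)) = Add(-6, -56) = -62)
Function('s')(f) = Add(-3, Mul(f, Add(-4, Mul(-2, f)))) (Function('s')(f) = Add(-3, Mul(Mul(2, Add(Add(3, -5), Mul(-1, f))), f)) = Add(-3, Mul(Mul(2, Add(-2, Mul(-1, f))), f)) = Add(-3, Mul(Add(-4, Mul(-2, f)), f)) = Add(-3, Mul(f, Add(-4, Mul(-2, f)))))
Pow(Function('s')(I), -1) = Pow(Add(-3, Mul(-4, -62), Mul(-2, Pow(-62, 2))), -1) = Pow(Add(-3, 248, Mul(-2, 3844)), -1) = Pow(Add(-3, 248, -7688), -1) = Pow(-7443, -1) = Rational(-1, 7443)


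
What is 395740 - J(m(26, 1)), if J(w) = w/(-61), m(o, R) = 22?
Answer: 24140162/61 ≈ 3.9574e+5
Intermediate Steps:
J(w) = -w/61 (J(w) = w*(-1/61) = -w/61)
395740 - J(m(26, 1)) = 395740 - (-1)*22/61 = 395740 - 1*(-22/61) = 395740 + 22/61 = 24140162/61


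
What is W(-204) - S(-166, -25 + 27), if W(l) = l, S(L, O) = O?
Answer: -206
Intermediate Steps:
W(-204) - S(-166, -25 + 27) = -204 - (-25 + 27) = -204 - 1*2 = -204 - 2 = -206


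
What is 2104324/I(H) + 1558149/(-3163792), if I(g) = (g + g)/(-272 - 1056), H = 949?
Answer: -4420676720591113/3002438608 ≈ -1.4724e+6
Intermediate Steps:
I(g) = -g/664 (I(g) = (2*g)/(-1328) = (2*g)*(-1/1328) = -g/664)
2104324/I(H) + 1558149/(-3163792) = 2104324/((-1/664*949)) + 1558149/(-3163792) = 2104324/(-949/664) + 1558149*(-1/3163792) = 2104324*(-664/949) - 1558149/3163792 = -1397271136/949 - 1558149/3163792 = -4420676720591113/3002438608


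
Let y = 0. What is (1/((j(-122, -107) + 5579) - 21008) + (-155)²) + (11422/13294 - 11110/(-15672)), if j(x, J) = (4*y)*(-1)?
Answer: 2145394268181573/89292580852 ≈ 24027.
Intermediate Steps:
j(x, J) = 0 (j(x, J) = (4*0)*(-1) = 0*(-1) = 0)
(1/((j(-122, -107) + 5579) - 21008) + (-155)²) + (11422/13294 - 11110/(-15672)) = (1/((0 + 5579) - 21008) + (-155)²) + (11422/13294 - 11110/(-15672)) = (1/(5579 - 21008) + 24025) + (11422*(1/13294) - 11110*(-1/15672)) = (1/(-15429) + 24025) + (5711/6647 + 5555/7836) = (-1/15429 + 24025) + 81675481/52085892 = 370681724/15429 + 81675481/52085892 = 2145394268181573/89292580852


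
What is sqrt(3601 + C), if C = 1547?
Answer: 6*sqrt(143) ≈ 71.750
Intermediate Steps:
sqrt(3601 + C) = sqrt(3601 + 1547) = sqrt(5148) = 6*sqrt(143)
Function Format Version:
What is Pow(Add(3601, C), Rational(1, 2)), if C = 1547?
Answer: Mul(6, Pow(143, Rational(1, 2))) ≈ 71.750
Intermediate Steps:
Pow(Add(3601, C), Rational(1, 2)) = Pow(Add(3601, 1547), Rational(1, 2)) = Pow(5148, Rational(1, 2)) = Mul(6, Pow(143, Rational(1, 2)))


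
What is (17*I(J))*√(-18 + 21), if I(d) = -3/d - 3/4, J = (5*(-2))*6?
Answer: -119*√3/10 ≈ -20.611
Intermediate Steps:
J = -60 (J = -10*6 = -60)
I(d) = -¾ - 3/d (I(d) = -3/d - 3*¼ = -3/d - ¾ = -¾ - 3/d)
(17*I(J))*√(-18 + 21) = (17*(-¾ - 3/(-60)))*√(-18 + 21) = (17*(-¾ - 3*(-1/60)))*√3 = (17*(-¾ + 1/20))*√3 = (17*(-7/10))*√3 = -119*√3/10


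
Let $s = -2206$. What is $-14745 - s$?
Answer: $-12539$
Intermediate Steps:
$-14745 - s = -14745 - -2206 = -14745 + 2206 = -12539$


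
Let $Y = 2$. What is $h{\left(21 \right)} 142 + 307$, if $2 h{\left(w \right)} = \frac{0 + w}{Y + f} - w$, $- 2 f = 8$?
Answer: $- \frac{3859}{2} \approx -1929.5$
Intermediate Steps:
$f = -4$ ($f = \left(- \frac{1}{2}\right) 8 = -4$)
$h{\left(w \right)} = - \frac{3 w}{4}$ ($h{\left(w \right)} = \frac{\frac{0 + w}{2 - 4} - w}{2} = \frac{\frac{w}{-2} - w}{2} = \frac{w \left(- \frac{1}{2}\right) - w}{2} = \frac{- \frac{w}{2} - w}{2} = \frac{\left(- \frac{3}{2}\right) w}{2} = - \frac{3 w}{4}$)
$h{\left(21 \right)} 142 + 307 = \left(- \frac{3}{4}\right) 21 \cdot 142 + 307 = \left(- \frac{63}{4}\right) 142 + 307 = - \frac{4473}{2} + 307 = - \frac{3859}{2}$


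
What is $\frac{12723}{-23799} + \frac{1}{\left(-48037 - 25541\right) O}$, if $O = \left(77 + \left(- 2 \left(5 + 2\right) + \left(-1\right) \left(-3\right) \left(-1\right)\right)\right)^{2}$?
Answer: $- \frac{1123359480733}{2101299386400} \approx -0.5346$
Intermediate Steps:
$O = 3600$ ($O = \left(77 + \left(\left(-2\right) 7 + 3 \left(-1\right)\right)\right)^{2} = \left(77 - 17\right)^{2} = 60^{2} = 3600$)
$\frac{12723}{-23799} + \frac{1}{\left(-48037 - 25541\right) O} = \frac{12723}{-23799} + \frac{1}{\left(-48037 - 25541\right) 3600} = 12723 \left(- \frac{1}{23799}\right) + \frac{1}{-73578} \cdot \frac{1}{3600} = - \frac{4241}{7933} - \frac{1}{264880800} = - \frac{1123359480733}{2101299386400}$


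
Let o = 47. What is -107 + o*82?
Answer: 3747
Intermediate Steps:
-107 + o*82 = -107 + 47*82 = -107 + 3854 = 3747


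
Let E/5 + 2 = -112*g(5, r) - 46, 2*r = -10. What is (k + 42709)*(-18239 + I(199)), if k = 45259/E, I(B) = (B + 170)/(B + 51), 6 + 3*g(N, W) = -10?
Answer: -1605166268856997/2060000 ≈ -7.7921e+8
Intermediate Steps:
r = -5 (r = (1/2)*(-10) = -5)
g(N, W) = -16/3 (g(N, W) = -2 + (1/3)*(-10) = -2 - 10/3 = -16/3)
I(B) = (170 + B)/(51 + B)
E = 8240/3 (E = -10 + 5*(-112*(-16/3) - 46) = -10 + 5*(1792/3 - 46) = -10 + 5*(1654/3) = -10 + 8270/3 = 8240/3 ≈ 2746.7)
k = 135777/8240 (k = 45259/(8240/3) = 45259*(3/8240) = 135777/8240 ≈ 16.478)
(k + 42709)*(-18239 + I(199)) = (135777/8240 + 42709)*(-18239 + (170 + 199)/(51 + 199)) = 352057937*(-18239 + 369/250)/8240 = (352057937/8240)*(-4559381/250) = -1605166268856997/2060000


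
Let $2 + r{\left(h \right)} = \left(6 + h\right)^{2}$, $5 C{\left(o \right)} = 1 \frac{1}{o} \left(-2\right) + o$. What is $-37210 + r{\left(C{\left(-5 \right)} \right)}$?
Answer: $- \frac{23241371}{625} \approx -37186.0$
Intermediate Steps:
$C{\left(o \right)} = - \frac{2}{5 o} + \frac{o}{5}$ ($C{\left(o \right)} = \frac{1 \frac{1}{o} \left(-2\right) + o}{5} = \frac{\frac{1}{o} \left(-2\right) + o}{5} = \frac{- \frac{2}{o} + o}{5} = \frac{o - \frac{2}{o}}{5} = - \frac{2}{5 o} + \frac{o}{5}$)
$r{\left(h \right)} = -2 + \left(6 + h\right)^{2}$
$-37210 + r{\left(C{\left(-5 \right)} \right)} = -37210 - \left(2 - \left(6 + \frac{-2 + \left(-5\right)^{2}}{5 \left(-5\right)}\right)^{2}\right) = -37210 - \left(2 - \left(6 + \frac{1}{5} \left(- \frac{1}{5}\right) \left(-2 + 25\right)\right)^{2}\right) = -37210 - \left(2 - \left(6 + \frac{1}{5} \left(- \frac{1}{5}\right) 23\right)^{2}\right) = -37210 - \left(2 - \left(6 - \frac{23}{25}\right)^{2}\right) = -37210 - \left(2 - \left(\frac{127}{25}\right)^{2}\right) = -37210 + \left(-2 + \frac{16129}{625}\right) = -37210 + \frac{14879}{625} = - \frac{23241371}{625}$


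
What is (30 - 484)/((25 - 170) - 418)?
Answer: 454/563 ≈ 0.80639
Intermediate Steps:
(30 - 484)/((25 - 170) - 418) = -454/(-145 - 418) = -454/(-563) = -454*(-1/563) = 454/563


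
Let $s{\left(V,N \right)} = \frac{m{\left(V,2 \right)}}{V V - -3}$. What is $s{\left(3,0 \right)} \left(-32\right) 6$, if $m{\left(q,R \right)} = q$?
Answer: $-48$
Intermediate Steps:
$s{\left(V,N \right)} = \frac{V}{3 + V^{2}}$ ($s{\left(V,N \right)} = \frac{V}{V V - -3} = \frac{V}{V^{2} + 3} = \frac{V}{3 + V^{2}}$)
$s{\left(3,0 \right)} \left(-32\right) 6 = \frac{3}{3 + 3^{2}} \left(-32\right) 6 = \frac{3}{3 + 9} \left(-32\right) 6 = \frac{3}{12} \left(-32\right) 6 = 3 \cdot \frac{1}{12} \left(-32\right) 6 = \frac{1}{4} \left(-32\right) 6 = \left(-8\right) 6 = -48$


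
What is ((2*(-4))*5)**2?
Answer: 1600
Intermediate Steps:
((2*(-4))*5)**2 = (-8*5)**2 = (-40)**2 = 1600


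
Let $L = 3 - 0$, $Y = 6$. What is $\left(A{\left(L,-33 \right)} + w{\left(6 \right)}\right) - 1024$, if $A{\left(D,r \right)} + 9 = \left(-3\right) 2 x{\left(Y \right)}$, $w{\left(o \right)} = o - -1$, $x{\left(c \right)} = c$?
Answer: $-1062$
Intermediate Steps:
$L = 3$ ($L = 3 + 0 = 3$)
$w{\left(o \right)} = 1 + o$ ($w{\left(o \right)} = o + 1 = 1 + o$)
$A{\left(D,r \right)} = -45$ ($A{\left(D,r \right)} = -9 + \left(-3\right) 2 \cdot 6 = -9 - 36 = -45$)
$\left(A{\left(L,-33 \right)} + w{\left(6 \right)}\right) - 1024 = \left(-45 + \left(1 + 6\right)\right) - 1024 = \left(-45 + 7\right) - 1024 = -38 - 1024 = -1062$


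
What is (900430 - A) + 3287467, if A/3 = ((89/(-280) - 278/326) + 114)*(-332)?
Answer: 49066138487/11410 ≈ 4.3003e+6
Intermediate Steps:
A = -1282233717/11410 (A = 3*(((89/(-280) - 278/326) + 114)*(-332)) = 3*(((89*(-1/280) - 278*1/326) + 114)*(-332)) = 3*(((-89/280 - 139/163) + 114)*(-332)) = 3*((-53427/45640 + 114)*(-332)) = 3*((5149533/45640)*(-332)) = 3*(-427411239/11410) = -1282233717/11410 ≈ -1.1238e+5)
(900430 - A) + 3287467 = (900430 - 1*(-1282233717/11410)) + 3287467 = (900430 + 1282233717/11410) + 3287467 = 11556140017/11410 + 3287467 = 49066138487/11410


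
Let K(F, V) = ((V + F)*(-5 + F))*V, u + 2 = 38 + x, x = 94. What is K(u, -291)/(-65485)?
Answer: -167325/1871 ≈ -89.431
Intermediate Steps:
u = 130 (u = -2 + (38 + 94) = -2 + 132 = 130)
K(F, V) = V*(-5 + F)*(F + V) (K(F, V) = ((F + V)*(-5 + F))*V = ((-5 + F)*(F + V))*V = V*(-5 + F)*(F + V))
K(u, -291)/(-65485) = -291*(130**2 - 5*130 - 5*(-291) + 130*(-291))/(-65485) = -291*(16900 - 650 + 1455 - 37830)*(-1/65485) = -291*(-20125)*(-1/65485) = 5856375*(-1/65485) = -167325/1871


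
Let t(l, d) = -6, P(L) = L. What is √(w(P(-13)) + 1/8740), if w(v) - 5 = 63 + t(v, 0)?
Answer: 3*√131556665/4370 ≈ 7.8740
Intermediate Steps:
w(v) = 62 (w(v) = 5 + (63 - 6) = 5 + 57 = 62)
√(w(P(-13)) + 1/8740) = √(62 + 1/8740) = √(541881/8740) = 3*√131556665/4370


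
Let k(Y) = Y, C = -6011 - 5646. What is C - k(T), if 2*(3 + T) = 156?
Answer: -11732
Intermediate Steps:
T = 75 (T = -3 + (1/2)*156 = -3 + 78 = 75)
C = -11657
C - k(T) = -11657 - 1*75 = -11657 - 75 = -11732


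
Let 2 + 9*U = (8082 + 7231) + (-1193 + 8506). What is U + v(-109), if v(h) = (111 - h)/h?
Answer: 2464036/981 ≈ 2511.8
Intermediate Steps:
v(h) = (111 - h)/h
U = 22624/9 (U = -2/9 + ((8082 + 7231) + (-1193 + 8506))/9 = -2/9 + (15313 + 7313)/9 = -2/9 + (1/9)*22626 = -2/9 + 2514 = 22624/9 ≈ 2513.8)
U + v(-109) = 22624/9 + (111 - 1*(-109))/(-109) = 22624/9 - (111 + 109)/109 = 22624/9 - 1/109*220 = 22624/9 - 220/109 = 2464036/981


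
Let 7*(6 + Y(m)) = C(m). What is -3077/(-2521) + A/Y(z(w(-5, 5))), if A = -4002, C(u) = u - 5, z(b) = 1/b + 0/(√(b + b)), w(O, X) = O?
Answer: 176921321/297478 ≈ 594.74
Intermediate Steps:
z(b) = 1/b (z(b) = 1/b + 0/(√(2*b)) = 1/b + 0/((√2*√b)) = 1/b + 0*(√2/(2*√b)) = 1/b + 0 = 1/b)
C(u) = -5 + u
Y(m) = -47/7 + m/7 (Y(m) = -6 + (-5 + m)/7 = -6 + (-5/7 + m/7) = -47/7 + m/7)
-3077/(-2521) + A/Y(z(w(-5, 5))) = -3077/(-2521) - 4002/(-47/7 + (⅐)/(-5)) = -3077*(-1/2521) - 4002/(-47/7 + (⅐)*(-⅕)) = 3077/2521 - 4002/(-47/7 - 1/35) = 3077/2521 - 4002/(-236/35) = 3077/2521 - 4002*(-35/236) = 3077/2521 + 70035/118 = 176921321/297478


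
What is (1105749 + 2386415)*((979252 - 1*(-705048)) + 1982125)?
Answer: 12803757393700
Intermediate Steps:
(1105749 + 2386415)*((979252 - 1*(-705048)) + 1982125) = 3492164*((979252 + 705048) + 1982125) = 3492164*(1684300 + 1982125) = 3492164*3666425 = 12803757393700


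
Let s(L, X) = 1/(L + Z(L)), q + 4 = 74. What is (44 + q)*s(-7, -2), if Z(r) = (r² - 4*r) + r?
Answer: 38/21 ≈ 1.8095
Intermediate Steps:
q = 70 (q = -4 + 74 = 70)
Z(r) = r² - 3*r
s(L, X) = 1/(L + L*(-3 + L))
(44 + q)*s(-7, -2) = (44 + 70)*(1/((-7)*(-2 - 7))) = 114*(-⅐/(-9)) = 114*(-⅐*(-⅑)) = 114*(1/63) = 38/21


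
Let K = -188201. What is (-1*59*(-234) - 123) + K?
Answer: -174518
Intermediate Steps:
(-1*59*(-234) - 123) + K = (-1*59*(-234) - 123) - 188201 = (-59*(-234) - 123) - 188201 = (13806 - 123) - 188201 = 13683 - 188201 = -174518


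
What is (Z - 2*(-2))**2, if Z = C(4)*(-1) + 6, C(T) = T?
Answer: 36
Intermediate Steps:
Z = 2 (Z = 4*(-1) + 6 = -4 + 6 = 2)
(Z - 2*(-2))**2 = (2 - 2*(-2))**2 = (2 + 4)**2 = 6**2 = 36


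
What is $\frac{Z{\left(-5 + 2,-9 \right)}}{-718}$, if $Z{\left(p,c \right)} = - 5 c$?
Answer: $- \frac{45}{718} \approx -0.062674$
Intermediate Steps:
$\frac{Z{\left(-5 + 2,-9 \right)}}{-718} = \frac{\left(-5\right) \left(-9\right)}{-718} = 45 \left(- \frac{1}{718}\right) = - \frac{45}{718}$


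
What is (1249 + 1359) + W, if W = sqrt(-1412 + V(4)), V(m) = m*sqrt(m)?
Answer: 2608 + 6*I*sqrt(39) ≈ 2608.0 + 37.47*I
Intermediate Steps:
V(m) = m**(3/2)
W = 6*I*sqrt(39) (W = sqrt(-1412 + 4**(3/2)) = sqrt(-1412 + 8) = sqrt(-1404) = 6*I*sqrt(39) ≈ 37.47*I)
(1249 + 1359) + W = (1249 + 1359) + 6*I*sqrt(39) = 2608 + 6*I*sqrt(39)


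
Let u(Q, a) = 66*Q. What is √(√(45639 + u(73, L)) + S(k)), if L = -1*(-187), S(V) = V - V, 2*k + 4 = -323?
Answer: √11*417^(¼) ≈ 14.988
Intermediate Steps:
k = -327/2 (k = -2 + (½)*(-323) = -2 - 323/2 = -327/2 ≈ -163.50)
S(V) = 0
L = 187
√(√(45639 + u(73, L)) + S(k)) = √(√(45639 + 66*73) + 0) = √(√(45639 + 4818) + 0) = √(√50457 + 0) = √(11*√417 + 0) = √(11*√417) = √11*417^(¼)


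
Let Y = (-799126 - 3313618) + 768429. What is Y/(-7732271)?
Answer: 3344315/7732271 ≈ 0.43251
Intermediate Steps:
Y = -3344315 (Y = -4112744 + 768429 = -3344315)
Y/(-7732271) = -3344315/(-7732271) = -3344315*(-1/7732271) = 3344315/7732271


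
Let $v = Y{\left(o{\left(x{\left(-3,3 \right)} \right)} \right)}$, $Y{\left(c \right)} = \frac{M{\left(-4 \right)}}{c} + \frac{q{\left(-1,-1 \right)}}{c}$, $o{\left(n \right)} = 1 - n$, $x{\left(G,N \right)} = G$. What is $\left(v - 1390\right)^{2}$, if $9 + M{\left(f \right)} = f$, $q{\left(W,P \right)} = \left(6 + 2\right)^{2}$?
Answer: $\frac{30349081}{16} \approx 1.8968 \cdot 10^{6}$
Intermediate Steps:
$q{\left(W,P \right)} = 64$ ($q{\left(W,P \right)} = 8^{2} = 64$)
$M{\left(f \right)} = -9 + f$
$Y{\left(c \right)} = \frac{51}{c}$ ($Y{\left(c \right)} = \frac{-9 - 4}{c} + \frac{64}{c} = - \frac{13}{c} + \frac{64}{c} = \frac{51}{c}$)
$v = \frac{51}{4}$ ($v = \frac{51}{1 - -3} = \frac{51}{1 + 3} = \frac{51}{4} \approx 12.75$)
$\left(v - 1390\right)^{2} = \left(\frac{51}{4} - 1390\right)^{2} = \left(- \frac{5509}{4}\right)^{2} = \frac{30349081}{16}$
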